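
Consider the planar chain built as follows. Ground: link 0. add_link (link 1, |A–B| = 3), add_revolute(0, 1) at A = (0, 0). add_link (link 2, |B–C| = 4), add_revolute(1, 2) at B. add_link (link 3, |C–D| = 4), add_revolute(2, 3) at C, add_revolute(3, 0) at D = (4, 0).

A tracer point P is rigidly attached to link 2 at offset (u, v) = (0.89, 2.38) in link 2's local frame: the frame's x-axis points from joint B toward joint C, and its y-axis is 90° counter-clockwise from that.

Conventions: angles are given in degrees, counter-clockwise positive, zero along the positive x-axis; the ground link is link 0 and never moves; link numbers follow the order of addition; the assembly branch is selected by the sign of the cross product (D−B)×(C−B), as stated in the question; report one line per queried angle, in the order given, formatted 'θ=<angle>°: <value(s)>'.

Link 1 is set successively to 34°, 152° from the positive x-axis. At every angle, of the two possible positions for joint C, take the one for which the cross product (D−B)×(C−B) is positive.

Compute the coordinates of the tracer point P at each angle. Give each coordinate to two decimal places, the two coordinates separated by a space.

A=(0,0), D=(4.00,0)
θ=34°: B = A + 3.00·(cos34°, sin34°) = (2.4871, 1.6776)
θ=34°: |BD| = 2.2590
θ=34°: circle(B,4.00) ∩ circle(D,4.00): a=1.1295, h=3.8372
θ=34°:   candidates: C₊=(6.0931,3.4086) cross=8.668; C₋=(0.3940,-1.7310) cross=-8.668
θ=34°:   branch + wants cross > 0 → take C=(6.0931,3.4086) (cross=8.668)
θ=34°: ex = (C−B)/|BC| = (0.9015,0.4328); ey = (-0.4328,0.9015)
θ=34°: P = B + 0.89·ex + 2.38·ey = (2.2595,4.2083)
θ=152°: B = A + 3.00·(cos152°, sin152°) = (-2.6488, 1.4084)
θ=152°: |BD| = 6.7964
θ=152°: circle(B,4.00) ∩ circle(D,4.00): a=3.3982, h=2.1101
θ=152°:   candidates: C₊=(1.1128,2.7685) cross=14.341; C₋=(0.2383,-1.3600) cross=-14.341
θ=152°:   branch + wants cross > 0 → take C=(1.1128,2.7685) (cross=14.341)
θ=152°: ex = (C−B)/|BC| = (0.9404,0.3400); ey = (-0.3400,0.9404)
θ=152°: P = B + 0.89·ex + 2.38·ey = (-2.6211,3.9492)

θ=34°: 2.26 4.21
θ=152°: -2.62 3.95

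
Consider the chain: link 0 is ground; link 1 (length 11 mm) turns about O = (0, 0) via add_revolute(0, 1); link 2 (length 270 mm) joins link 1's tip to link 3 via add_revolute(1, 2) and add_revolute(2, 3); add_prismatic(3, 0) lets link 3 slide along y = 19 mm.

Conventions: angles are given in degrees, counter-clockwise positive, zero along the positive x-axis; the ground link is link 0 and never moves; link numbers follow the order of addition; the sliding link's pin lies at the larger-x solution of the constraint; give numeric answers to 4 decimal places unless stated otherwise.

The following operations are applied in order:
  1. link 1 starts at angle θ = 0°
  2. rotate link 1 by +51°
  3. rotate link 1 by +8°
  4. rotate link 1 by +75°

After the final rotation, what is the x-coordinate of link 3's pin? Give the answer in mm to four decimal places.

geometry: r = 11 mm, L = 270 mm, e = 19 mm; θ starts at 0°
rotate link 1 by +51°: θ ← 0° +51° = 51°
rotate link 1 by +8°: θ ← 51° +8° = 59°
rotate link 1 by +75°: θ ← 59° +75° = 134°
crank pin P = (r cos θ, r sin θ) = (-7.641242, 7.912738)
h = r sin θ − e = 7.912738 − 19 = -11.087262
x = r cos θ + √(L² − h²) = -7.641242 + 269.772261 = 262.131019

262.1310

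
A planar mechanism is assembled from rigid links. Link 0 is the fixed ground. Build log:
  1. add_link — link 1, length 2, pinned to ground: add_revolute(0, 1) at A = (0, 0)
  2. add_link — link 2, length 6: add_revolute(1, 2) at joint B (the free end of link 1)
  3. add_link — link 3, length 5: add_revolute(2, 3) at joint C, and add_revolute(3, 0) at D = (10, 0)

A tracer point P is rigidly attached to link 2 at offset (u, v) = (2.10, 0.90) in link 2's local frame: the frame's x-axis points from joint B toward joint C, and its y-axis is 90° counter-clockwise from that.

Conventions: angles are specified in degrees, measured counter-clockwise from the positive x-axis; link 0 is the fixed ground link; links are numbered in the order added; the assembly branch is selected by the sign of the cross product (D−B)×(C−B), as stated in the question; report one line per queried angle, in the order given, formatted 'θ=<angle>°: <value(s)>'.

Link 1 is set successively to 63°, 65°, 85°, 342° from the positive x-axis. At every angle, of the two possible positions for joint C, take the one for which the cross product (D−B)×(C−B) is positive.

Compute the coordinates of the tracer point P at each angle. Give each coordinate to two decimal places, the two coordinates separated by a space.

A=(0,0), D=(10.00,0)
θ=63°: B = A + 2.00·(cos63°, sin63°) = (0.9080, 1.7820)
θ=63°: |BD| = 9.2650
θ=63°: circle(B,6.00) ∩ circle(D,5.00): a=5.2261, h=2.9475
θ=63°:   candidates: C₊=(6.6034,3.6693) cross=27.308; C₋=(5.4696,-2.1156) cross=-27.308
θ=63°:   branch + wants cross > 0 → take C=(6.6034,3.6693) (cross=27.308)
θ=63°: ex = (C−B)/|BC| = (0.9492,0.3145); ey = (-0.3145,0.9492)
θ=63°: P = B + 2.10·ex + 0.90·ey = (2.6183,3.2969)
θ=65°: B = A + 2.00·(cos65°, sin65°) = (0.8452, 1.8126)
θ=65°: |BD| = 9.3325
θ=65°: circle(B,6.00) ∩ circle(D,5.00): a=5.2556, h=2.8946
θ=65°:   candidates: C₊=(6.5629,3.6313) cross=27.014; C₋=(5.4385,-2.0477) cross=-27.014
θ=65°:   branch + wants cross > 0 → take C=(6.5629,3.6313) (cross=27.014)
θ=65°: ex = (C−B)/|BC| = (0.9530,0.3031); ey = (-0.3031,0.9530)
θ=65°: P = B + 2.10·ex + 0.90·ey = (2.5736,3.3068)
θ=85°: B = A + 2.00·(cos85°, sin85°) = (0.1743, 1.9924)
θ=85°: |BD| = 10.0257
θ=85°: circle(B,6.00) ∩ circle(D,5.00): a=5.5614, h=2.2518
θ=85°:   candidates: C₊=(6.0723,3.0941) cross=22.576; C₋=(5.1773,-1.3197) cross=-22.576
θ=85°:   branch + wants cross > 0 → take C=(6.0723,3.0941) (cross=22.576)
θ=85°: ex = (C−B)/|BC| = (0.9830,0.1836); ey = (-0.1836,0.9830)
θ=85°: P = B + 2.10·ex + 0.90·ey = (2.0734,3.2627)
θ=342°: B = A + 2.00·(cos342°, sin342°) = (1.9021, -0.6180)
θ=342°: |BD| = 8.1214
θ=342°: circle(B,6.00) ∩ circle(D,5.00): a=4.7379, h=3.6813
θ=342°:   candidates: C₊=(6.3462,3.4131) cross=29.897; C₋=(6.9065,-3.9281) cross=-29.897
θ=342°:   branch + wants cross > 0 → take C=(6.3462,3.4131) (cross=29.897)
θ=342°: ex = (C−B)/|BC| = (0.7407,0.6719); ey = (-0.6719,0.7407)
θ=342°: P = B + 2.10·ex + 0.90·ey = (2.8529,1.4595)

θ=63°: 2.62 3.30
θ=65°: 2.57 3.31
θ=85°: 2.07 3.26
θ=342°: 2.85 1.46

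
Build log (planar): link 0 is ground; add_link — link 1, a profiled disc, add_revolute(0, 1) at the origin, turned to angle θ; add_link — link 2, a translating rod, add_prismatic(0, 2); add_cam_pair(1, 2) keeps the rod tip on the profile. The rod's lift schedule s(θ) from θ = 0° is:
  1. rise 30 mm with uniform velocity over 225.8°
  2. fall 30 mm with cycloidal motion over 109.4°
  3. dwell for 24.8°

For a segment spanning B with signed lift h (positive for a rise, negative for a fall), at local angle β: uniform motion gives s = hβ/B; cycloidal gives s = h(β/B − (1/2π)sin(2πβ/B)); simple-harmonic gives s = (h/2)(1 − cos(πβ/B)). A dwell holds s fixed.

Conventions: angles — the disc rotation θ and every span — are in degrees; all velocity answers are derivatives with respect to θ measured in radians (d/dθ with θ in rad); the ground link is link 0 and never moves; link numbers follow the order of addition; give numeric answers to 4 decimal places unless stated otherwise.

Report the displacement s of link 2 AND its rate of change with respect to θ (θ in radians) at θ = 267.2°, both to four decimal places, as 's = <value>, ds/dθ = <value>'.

seg 1 [0°–225.8°] uniform, h=30: full span → s += 30 → s = 30.0000
seg 2 [225.8°–335.2°] cycloidal, h=-30: θ=267.2° here. β=41.4, B=109.4. -30·(0.3784 − sin(2π·0.3784)/(2π)) = -8.0501 → s = 21.9499
velocity in seg [225.8°–335.2°] (cycloidal), θ in radians: β = 41.4° = 0.7226 rad, B = 109.4° = 1.9094 rad; ds/dθ = (h/B)(1 − cos(2πβ/B)) = ((-30)/1.9094)(1 − cos(2π·0.3784)) = -27.058443 mm/rad

s = 21.9499, ds/dθ = -27.0584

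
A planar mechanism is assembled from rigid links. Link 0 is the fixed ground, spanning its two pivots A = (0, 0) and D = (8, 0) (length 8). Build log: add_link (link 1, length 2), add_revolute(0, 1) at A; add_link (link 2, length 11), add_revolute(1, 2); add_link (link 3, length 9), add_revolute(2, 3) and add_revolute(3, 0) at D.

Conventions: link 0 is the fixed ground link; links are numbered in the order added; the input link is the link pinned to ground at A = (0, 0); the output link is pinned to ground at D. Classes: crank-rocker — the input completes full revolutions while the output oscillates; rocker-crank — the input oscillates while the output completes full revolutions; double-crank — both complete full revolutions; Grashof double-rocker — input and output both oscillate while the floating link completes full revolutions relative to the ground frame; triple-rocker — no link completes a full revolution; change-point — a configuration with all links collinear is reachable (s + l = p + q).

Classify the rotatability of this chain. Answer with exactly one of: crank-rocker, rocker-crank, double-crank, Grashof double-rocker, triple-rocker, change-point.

lengths: ground=8, input=2, coupler=11, output=9
sorted: s=2 (shortest), l=11 (longest), p+q=17
s + l = 13 vs p + q = 17
s + l < p + q (Grashof) with shortest = input link → crank-rocker

crank-rocker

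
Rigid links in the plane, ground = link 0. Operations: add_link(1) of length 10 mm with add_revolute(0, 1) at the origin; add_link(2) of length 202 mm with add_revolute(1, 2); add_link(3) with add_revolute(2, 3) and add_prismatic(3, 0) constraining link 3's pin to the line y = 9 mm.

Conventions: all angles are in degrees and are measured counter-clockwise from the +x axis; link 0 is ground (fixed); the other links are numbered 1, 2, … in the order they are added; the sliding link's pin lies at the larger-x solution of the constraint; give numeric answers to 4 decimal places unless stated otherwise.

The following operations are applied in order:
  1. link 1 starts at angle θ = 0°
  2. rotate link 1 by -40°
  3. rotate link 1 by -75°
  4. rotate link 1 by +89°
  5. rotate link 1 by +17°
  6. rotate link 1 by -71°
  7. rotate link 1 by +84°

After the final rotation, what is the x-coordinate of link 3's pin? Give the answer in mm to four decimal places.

geometry: r = 10 mm, L = 202 mm, e = 9 mm; θ starts at 0°
rotate link 1 by -40°: θ ← 0° -40° = -40°
rotate link 1 by -75°: θ ← -40° -75° = -115°
rotate link 1 by +89°: θ ← -115° +89° = -26°
rotate link 1 by +17°: θ ← -26° +17° = -9°
rotate link 1 by -71°: θ ← -9° -71° = -80°
rotate link 1 by +84°: θ ← -80° +84° = 4°
crank pin P = (r cos θ, r sin θ) = (9.975641, 0.697565)
h = r sin θ − e = 0.697565 − 9 = -8.302435
x = r cos θ + √(L² − h²) = 9.975641 + 201.829308 = 211.804949

211.8049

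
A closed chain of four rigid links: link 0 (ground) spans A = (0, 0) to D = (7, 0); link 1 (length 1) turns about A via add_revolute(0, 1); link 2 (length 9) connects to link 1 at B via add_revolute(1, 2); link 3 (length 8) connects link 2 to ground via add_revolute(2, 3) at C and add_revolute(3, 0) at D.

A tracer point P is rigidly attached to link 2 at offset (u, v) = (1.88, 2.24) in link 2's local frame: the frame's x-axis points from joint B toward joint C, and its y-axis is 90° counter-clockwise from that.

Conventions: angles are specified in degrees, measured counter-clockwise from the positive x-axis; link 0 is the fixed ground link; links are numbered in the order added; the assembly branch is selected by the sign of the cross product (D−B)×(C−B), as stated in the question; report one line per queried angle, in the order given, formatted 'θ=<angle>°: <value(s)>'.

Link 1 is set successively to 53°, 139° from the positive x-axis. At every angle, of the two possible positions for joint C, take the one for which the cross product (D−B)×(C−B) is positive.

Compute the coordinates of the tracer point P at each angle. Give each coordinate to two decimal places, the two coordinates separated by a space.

A=(0,0), D=(7.00,0)
θ=53°: B = A + 1.00·(cos53°, sin53°) = (0.6018, 0.7986)
θ=53°: |BD| = 6.4478
θ=53°: circle(B,9.00) ∩ circle(D,8.00): a=4.5422, h=7.7697
θ=53°:   candidates: C₊=(6.0714,7.9459) cross=50.098; C₋=(4.1467,-7.4739) cross=-50.098
θ=53°:   branch + wants cross > 0 → take C=(6.0714,7.9459) (cross=50.098)
θ=53°: ex = (C−B)/|BC| = (0.6077,0.7941); ey = (-0.7941,0.6077)
θ=53°: P = B + 1.88·ex + 2.24·ey = (-0.0345,3.6529)
θ=139°: B = A + 1.00·(cos139°, sin139°) = (-0.7547, 0.6561)
θ=139°: |BD| = 7.7824
θ=139°: circle(B,9.00) ∩ circle(D,8.00): a=4.9834, h=7.4944
θ=139°:   candidates: C₊=(4.8427,7.7037) cross=58.324; C₋=(3.5792,-7.2317) cross=-58.324
θ=139°:   branch + wants cross > 0 → take C=(4.8427,7.7037) (cross=58.324)
θ=139°: ex = (C−B)/|BC| = (0.6219,0.7831); ey = (-0.7831,0.6219)
θ=139°: P = B + 1.88·ex + 2.24·ey = (-1.3395,3.5214)

θ=53°: -0.03 3.65
θ=139°: -1.34 3.52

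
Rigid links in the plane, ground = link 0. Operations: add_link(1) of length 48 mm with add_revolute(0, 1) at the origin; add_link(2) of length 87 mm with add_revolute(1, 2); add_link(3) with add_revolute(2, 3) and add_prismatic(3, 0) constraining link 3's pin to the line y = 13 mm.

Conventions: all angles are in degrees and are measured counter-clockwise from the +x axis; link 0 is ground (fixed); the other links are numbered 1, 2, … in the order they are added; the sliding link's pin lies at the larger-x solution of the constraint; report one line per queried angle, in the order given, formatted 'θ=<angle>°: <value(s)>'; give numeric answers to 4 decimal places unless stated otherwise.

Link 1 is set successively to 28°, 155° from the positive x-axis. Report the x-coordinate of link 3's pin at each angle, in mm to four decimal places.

geometry: r = 48 mm, L = 87 mm, e = 13 mm
θ=28°: crank pin P = (r cos θ, r sin θ) = (42.381484, 22.534635)
θ=28°: h = r sin θ − e = 22.534635 − 13 = 9.534635
θ=28°: x = r cos θ + √(L² − h²) = 42.381484 + 86.475955 = 128.857439
θ=155°: crank pin P = (r cos θ, r sin θ) = (-43.502774, 20.285677)
θ=155°: h = r sin θ − e = 20.285677 − 13 = 7.285677
θ=155°: x = r cos θ + √(L² − h²) = -43.502774 + 86.694400 = 43.191626

θ=28°: 128.8574
θ=155°: 43.1916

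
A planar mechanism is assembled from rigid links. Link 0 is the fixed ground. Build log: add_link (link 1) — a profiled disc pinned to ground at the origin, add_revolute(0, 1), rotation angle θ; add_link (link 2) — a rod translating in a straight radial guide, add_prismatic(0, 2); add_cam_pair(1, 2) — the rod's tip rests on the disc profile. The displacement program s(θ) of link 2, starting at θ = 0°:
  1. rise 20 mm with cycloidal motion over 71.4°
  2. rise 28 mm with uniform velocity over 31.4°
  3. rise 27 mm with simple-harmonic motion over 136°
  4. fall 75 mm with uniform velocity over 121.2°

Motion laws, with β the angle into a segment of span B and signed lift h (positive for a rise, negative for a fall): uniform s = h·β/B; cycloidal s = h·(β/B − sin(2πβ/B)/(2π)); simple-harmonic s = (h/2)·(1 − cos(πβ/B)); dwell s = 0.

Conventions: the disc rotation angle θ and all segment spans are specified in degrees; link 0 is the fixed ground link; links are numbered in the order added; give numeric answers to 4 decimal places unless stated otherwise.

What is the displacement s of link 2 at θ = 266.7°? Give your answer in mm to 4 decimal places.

seg 1 [0°–71.4°] cycloidal, h=20: full span → s += 20 → s = 20.0000
seg 2 [71.4°–102.8°] uniform, h=28: full span → s += 28 → s = 48.0000
seg 3 [102.8°–238.8°] simple-harmonic, h=27: full span → s += 27 → s = 75.0000
seg 4 [238.8°–360°] uniform, h=-75: θ=266.7° here. β=27.9, B=121.2. -75·27.9/121.2 = -17.2649 → s = 57.7351

57.7351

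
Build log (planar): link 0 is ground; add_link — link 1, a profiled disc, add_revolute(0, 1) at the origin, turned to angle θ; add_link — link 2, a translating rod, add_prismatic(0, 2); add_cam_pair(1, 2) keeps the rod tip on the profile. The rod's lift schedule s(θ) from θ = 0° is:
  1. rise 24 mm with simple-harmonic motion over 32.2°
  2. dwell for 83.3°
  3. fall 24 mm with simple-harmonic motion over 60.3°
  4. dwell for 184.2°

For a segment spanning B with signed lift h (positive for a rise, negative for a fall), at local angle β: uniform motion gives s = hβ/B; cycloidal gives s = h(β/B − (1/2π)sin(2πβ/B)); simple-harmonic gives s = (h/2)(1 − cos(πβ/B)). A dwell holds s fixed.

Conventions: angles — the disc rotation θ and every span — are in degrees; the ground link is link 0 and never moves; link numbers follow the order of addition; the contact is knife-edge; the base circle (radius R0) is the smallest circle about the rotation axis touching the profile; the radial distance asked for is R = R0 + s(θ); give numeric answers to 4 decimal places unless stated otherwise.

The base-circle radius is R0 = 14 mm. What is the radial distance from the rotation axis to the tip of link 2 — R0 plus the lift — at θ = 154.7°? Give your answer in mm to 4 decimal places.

seg 1 [0°–32.2°] simple-harmonic, h=24: full span → s += 24 → s = 24.0000
seg 2 [32.2°–115.5°] dwell: s stays 24.0000
seg 3 [115.5°–175.8°] simple-harmonic, h=-24: θ=154.7° here. β=39.2, B=60.3. -24/2·(1 − cos(π·0.6501)) = -17.4507 → s = 6.5493
R = R0 + s = 14 + 6.5493 = 20.5493

20.5493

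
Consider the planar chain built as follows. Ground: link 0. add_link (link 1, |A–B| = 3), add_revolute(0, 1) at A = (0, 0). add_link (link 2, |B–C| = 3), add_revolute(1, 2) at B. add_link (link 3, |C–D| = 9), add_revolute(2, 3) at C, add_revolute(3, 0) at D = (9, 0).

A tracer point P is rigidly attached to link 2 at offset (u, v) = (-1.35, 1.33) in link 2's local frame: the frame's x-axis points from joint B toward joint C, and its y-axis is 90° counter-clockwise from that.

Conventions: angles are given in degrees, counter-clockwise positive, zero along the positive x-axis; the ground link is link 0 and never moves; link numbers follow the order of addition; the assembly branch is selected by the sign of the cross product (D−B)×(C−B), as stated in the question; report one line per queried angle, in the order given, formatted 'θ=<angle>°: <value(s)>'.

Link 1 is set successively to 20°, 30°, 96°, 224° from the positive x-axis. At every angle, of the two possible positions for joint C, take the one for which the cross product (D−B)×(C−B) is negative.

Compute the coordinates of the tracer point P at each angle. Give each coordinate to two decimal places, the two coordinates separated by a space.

A=(0,0), D=(9.00,0)
θ=20°: B = A + 3.00·(cos20°, sin20°) = (2.8191, 1.0261)
θ=20°: |BD| = 6.2655
θ=20°: circle(B,3.00) ∩ circle(D,9.00): a=-2.6130, h=1.4739
θ=20°:   candidates: C₊=(0.4827,2.9079) cross=9.235; C₋=(0.0000,-0.0000) cross=-9.235
θ=20°:   branch - wants cross < 0 → take C=(0.0000,-0.0000) (cross=-9.235)
θ=20°: ex = (C−B)/|BC| = (-0.9397,-0.3420); ey = (0.3420,-0.9397)
θ=20°: P = B + -1.35·ex + 1.33·ey = (4.5425,0.2380)
θ=30°: B = A + 3.00·(cos30°, sin30°) = (2.5981, 1.5000)
θ=30°: |BD| = 6.5753
θ=30°: circle(B,3.00) ∩ circle(D,9.00): a=-2.1874, h=2.0531
θ=30°:   candidates: C₊=(0.9367,3.9980) cross=13.500; C₋=(-0.0000,0.0000) cross=-13.500
θ=30°:   branch - wants cross < 0 → take C=(-0.0000,0.0000) (cross=-13.500)
θ=30°: ex = (C−B)/|BC| = (-0.8660,-0.5000); ey = (0.5000,-0.8660)
θ=30°: P = B + -1.35·ex + 1.33·ey = (4.4322,1.0232)
θ=96°: B = A + 3.00·(cos96°, sin96°) = (-0.3136, 2.9836)
θ=96°: |BD| = 9.7798
θ=96°: circle(B,3.00) ∩ circle(D,9.00): a=1.2088, h=2.7457
θ=96°:   candidates: C₊=(1.6753,5.2296) cross=26.852; C₋=(0.0000,-0.0000) cross=-26.852
θ=96°:   branch - wants cross < 0 → take C=(0.0000,-0.0000) (cross=-26.852)
θ=96°: ex = (C−B)/|BC| = (0.1045,-0.9945); ey = (0.9945,0.1045)
θ=96°: P = B + -1.35·ex + 1.33·ey = (0.8680,4.4652)
θ=224°: B = A + 3.00·(cos224°, sin224°) = (-2.1580, -2.0840)
θ=224°: |BD| = 11.3510
θ=224°: circle(B,3.00) ∩ circle(D,9.00): a=2.5039, h=1.6524
θ=224°:   candidates: C₊=(-0.0000,0.0000) cross=18.756; C₋=(0.6067,-3.2485) cross=-18.756
θ=224°:   branch - wants cross < 0 → take C=(0.6067,-3.2485) (cross=-18.756)
θ=224°: ex = (C−B)/|BC| = (0.9216,-0.3882); ey = (0.3882,0.9216)
θ=224°: P = B + -1.35·ex + 1.33·ey = (-2.8859,-0.3342)

θ=20°: 4.54 0.24
θ=30°: 4.43 1.02
θ=96°: 0.87 4.47
θ=224°: -2.89 -0.33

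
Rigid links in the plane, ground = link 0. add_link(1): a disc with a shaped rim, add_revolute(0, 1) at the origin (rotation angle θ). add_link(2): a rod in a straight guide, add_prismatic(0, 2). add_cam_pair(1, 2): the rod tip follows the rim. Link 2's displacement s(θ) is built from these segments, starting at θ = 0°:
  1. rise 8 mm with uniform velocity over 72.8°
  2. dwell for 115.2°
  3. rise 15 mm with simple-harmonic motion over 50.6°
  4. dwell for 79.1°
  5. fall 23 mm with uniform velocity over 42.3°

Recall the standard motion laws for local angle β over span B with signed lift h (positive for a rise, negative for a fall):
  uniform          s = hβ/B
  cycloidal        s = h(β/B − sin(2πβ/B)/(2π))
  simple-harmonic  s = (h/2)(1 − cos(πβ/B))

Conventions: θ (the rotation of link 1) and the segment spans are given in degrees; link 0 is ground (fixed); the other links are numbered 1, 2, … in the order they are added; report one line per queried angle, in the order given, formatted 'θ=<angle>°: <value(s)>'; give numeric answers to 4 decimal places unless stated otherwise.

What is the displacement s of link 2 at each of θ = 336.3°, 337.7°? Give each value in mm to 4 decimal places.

segment 1 (0° to 72.8°, uniform, h = 8) is passed completely: s = 0.0000 + (8) = 8.0000
segment 2 (72.8° to 188°, dwell): s unchanged at 8.0000
segment 3 (188° to 238.6°, simple-harmonic, h = 15) is passed completely: s = 8.0000 + (15) = 23.0000
segment 4 (238.6° to 317.7°, dwell): s unchanged at 23.0000
θ = 336.3° falls in segment 5 (317.7° to 360°, uniform, h = -23): β = 336.3 − 317.7 = 18.6°, B = 42.3°; Δs = -23·18.6/42.3 = -10.1135; s = 23.0000 − 10.1135 = 12.8865
θ = 337.7° falls in segment 5 (317.7° to 360°, uniform, h = -23): β = 337.7 − 317.7 = 20°, B = 42.3°; Δs = -23·20/42.3 = -10.8747; s = 23.0000 − 10.8747 = 12.1253

θ=336.3°: 12.8865
θ=337.7°: 12.1253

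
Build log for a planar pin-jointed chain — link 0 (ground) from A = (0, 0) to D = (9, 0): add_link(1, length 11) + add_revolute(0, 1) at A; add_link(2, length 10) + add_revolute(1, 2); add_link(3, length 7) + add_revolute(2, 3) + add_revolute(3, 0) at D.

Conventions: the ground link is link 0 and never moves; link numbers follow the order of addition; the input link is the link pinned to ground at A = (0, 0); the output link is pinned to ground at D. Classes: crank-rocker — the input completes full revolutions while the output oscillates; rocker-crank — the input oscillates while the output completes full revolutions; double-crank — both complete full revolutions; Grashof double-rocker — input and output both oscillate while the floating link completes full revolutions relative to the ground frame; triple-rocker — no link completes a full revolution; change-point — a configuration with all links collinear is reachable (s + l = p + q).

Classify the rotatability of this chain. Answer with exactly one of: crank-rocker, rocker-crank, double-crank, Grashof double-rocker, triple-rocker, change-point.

lengths: ground=9, input=11, coupler=10, output=7
sorted: s=7 (shortest), l=11 (longest), p+q=19
s + l = 18 vs p + q = 19
s + l < p + q (Grashof) with shortest = output link → rocker-crank

rocker-crank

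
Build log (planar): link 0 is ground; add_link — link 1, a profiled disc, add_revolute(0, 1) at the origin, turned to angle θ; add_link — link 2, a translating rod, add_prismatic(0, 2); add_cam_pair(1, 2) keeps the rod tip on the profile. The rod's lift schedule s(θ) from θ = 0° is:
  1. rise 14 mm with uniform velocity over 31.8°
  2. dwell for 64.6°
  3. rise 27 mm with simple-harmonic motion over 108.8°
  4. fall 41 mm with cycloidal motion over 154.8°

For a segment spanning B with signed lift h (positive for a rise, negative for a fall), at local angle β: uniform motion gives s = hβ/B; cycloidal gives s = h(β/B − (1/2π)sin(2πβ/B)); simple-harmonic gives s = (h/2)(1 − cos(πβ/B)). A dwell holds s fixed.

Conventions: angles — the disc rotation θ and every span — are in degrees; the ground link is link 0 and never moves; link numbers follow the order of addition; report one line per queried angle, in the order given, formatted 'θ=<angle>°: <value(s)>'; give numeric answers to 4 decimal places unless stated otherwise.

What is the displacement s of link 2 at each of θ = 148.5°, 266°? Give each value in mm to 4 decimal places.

seg 1 [0°–31.8°] uniform, h=14: full span → s += 14 → s = 14.0000
seg 2 [31.8°–96.4°] dwell: s stays 14.0000
seg 3 [96.4°–205.2°] simple-harmonic, h=27: θ=148.5° here. β=52.1, B=108.8. 27/2·(1 − cos(π·0.4789)) = 12.6041 → s = 26.6041
seg 3 [96.4°–205.2°] simple-harmonic, h=27: full span → s += 27 → s = 41.0000
seg 4 [205.2°–360°] cycloidal, h=-41: θ=266° here. β=60.8, B=154.8. -41·(0.3928 − sin(2π·0.3928)/(2π)) = -12.0319 → s = 28.9681

θ=148.5°: 26.6041
θ=266°: 28.9681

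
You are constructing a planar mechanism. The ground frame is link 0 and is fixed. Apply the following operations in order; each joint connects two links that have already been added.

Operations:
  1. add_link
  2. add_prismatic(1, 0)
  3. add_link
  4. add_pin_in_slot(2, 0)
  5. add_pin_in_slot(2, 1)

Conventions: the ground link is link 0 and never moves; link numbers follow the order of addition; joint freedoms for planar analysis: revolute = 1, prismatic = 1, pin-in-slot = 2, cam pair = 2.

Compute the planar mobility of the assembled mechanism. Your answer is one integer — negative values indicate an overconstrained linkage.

L=1 J1=0 J2=0
add link → L=2 J1=0 J2=0
P@1,0 dof=1 J1 → L=2 J1=1 J2=0
add link → L=3 J1=1 J2=0
PS@2,0 dof=2 J2 → L=3 J1=1 J2=1
PS@2,1 dof=2 J2 → L=3 J1=1 J2=2
M=3(L−1)−2J1−J2=3·2−2·1−2=2

M = 2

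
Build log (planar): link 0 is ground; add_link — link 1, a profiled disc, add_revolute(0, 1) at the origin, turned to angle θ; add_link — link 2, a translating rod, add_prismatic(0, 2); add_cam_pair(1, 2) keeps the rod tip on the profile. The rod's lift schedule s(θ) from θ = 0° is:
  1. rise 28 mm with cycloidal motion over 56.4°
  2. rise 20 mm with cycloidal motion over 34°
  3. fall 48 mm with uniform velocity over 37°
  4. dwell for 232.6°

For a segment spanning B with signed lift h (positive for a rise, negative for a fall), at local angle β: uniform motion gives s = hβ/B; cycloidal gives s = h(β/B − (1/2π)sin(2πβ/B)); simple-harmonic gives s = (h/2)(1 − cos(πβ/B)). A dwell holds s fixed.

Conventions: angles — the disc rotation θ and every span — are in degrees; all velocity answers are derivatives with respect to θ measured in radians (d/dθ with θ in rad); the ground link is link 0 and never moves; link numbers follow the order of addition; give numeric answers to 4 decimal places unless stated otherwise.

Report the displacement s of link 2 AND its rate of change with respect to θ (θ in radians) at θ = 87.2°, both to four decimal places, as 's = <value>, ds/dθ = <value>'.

seg 1 [0°–56.4°] cycloidal, h=28: full span → s += 28 → s = 28.0000
seg 2 [56.4°–90.4°] cycloidal, h=20: θ=87.2° here. β=30.8, B=34. 20·(0.9059 − sin(2π·0.9059)/(2π)) = 19.8922 → s = 47.8922
velocity in seg [56.4°–90.4°] (cycloidal), θ in radians: β = 30.8° = 0.5376 rad, B = 34° = 0.5934 rad; ds/dθ = (h/B)(1 − cos(2πβ/B)) = (20/0.5934)(1 − cos(2π·0.9059)) = 5.723375 mm/rad

s = 47.8922, ds/dθ = 5.7234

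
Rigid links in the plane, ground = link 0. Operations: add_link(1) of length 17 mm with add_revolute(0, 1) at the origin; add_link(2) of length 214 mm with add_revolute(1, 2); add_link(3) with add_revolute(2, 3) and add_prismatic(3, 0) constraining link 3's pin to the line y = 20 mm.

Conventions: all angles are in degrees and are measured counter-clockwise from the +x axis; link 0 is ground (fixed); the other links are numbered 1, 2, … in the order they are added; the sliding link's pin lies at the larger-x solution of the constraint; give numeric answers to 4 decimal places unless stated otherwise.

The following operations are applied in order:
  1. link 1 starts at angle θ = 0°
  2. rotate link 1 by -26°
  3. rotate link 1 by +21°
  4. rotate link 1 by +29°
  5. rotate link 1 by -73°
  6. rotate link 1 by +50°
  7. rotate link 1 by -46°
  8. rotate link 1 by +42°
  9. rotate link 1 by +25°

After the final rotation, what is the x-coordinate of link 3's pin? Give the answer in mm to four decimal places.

geometry: r = 17 mm, L = 214 mm, e = 20 mm; θ starts at 0°
rotate link 1 by -26°: θ ← 0° -26° = -26°
rotate link 1 by +21°: θ ← -26° +21° = -5°
rotate link 1 by +29°: θ ← -5° +29° = 24°
rotate link 1 by -73°: θ ← 24° -73° = -49°
rotate link 1 by +50°: θ ← -49° +50° = 1°
rotate link 1 by -46°: θ ← 1° -46° = -45°
rotate link 1 by +42°: θ ← -45° +42° = -3°
rotate link 1 by +25°: θ ← -3° +25° = 22°
crank pin P = (r cos θ, r sin θ) = (15.762126, 6.368312)
h = r sin θ − e = 6.368312 − 20 = -13.631688
x = r cos θ + √(L² − h²) = 15.762126 + 213.565393 = 229.327519

229.3275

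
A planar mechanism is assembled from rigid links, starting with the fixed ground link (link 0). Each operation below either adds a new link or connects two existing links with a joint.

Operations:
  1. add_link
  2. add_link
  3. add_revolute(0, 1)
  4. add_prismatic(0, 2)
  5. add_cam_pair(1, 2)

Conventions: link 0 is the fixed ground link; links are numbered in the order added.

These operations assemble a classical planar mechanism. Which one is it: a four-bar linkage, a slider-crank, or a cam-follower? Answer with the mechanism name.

links: 3 (incl. ground); joints: 1 revolute, 1 prismatic, 1 higher (cam) pair, forming one closed loop
3 links, revolute + prismatic + higher pair in one loop → cam-follower

cam-follower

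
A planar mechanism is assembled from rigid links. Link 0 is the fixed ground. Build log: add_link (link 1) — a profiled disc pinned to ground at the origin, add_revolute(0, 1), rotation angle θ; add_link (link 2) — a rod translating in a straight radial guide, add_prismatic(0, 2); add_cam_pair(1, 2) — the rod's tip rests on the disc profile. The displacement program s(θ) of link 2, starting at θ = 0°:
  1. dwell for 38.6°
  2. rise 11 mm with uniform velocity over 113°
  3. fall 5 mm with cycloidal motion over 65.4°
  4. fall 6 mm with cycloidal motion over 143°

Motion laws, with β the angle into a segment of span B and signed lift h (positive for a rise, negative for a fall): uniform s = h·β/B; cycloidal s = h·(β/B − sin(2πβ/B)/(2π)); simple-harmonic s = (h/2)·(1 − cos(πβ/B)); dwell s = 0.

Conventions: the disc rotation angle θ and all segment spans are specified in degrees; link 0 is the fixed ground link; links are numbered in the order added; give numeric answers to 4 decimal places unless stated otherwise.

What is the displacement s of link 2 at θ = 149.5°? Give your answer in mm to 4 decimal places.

seg 1 [0°–38.6°] dwell: s stays 0.0000
seg 2 [38.6°–151.6°] uniform, h=11: θ=149.5° here. β=110.9, B=113. 11·110.9/113 = 10.7956 → s = 10.7956

10.7956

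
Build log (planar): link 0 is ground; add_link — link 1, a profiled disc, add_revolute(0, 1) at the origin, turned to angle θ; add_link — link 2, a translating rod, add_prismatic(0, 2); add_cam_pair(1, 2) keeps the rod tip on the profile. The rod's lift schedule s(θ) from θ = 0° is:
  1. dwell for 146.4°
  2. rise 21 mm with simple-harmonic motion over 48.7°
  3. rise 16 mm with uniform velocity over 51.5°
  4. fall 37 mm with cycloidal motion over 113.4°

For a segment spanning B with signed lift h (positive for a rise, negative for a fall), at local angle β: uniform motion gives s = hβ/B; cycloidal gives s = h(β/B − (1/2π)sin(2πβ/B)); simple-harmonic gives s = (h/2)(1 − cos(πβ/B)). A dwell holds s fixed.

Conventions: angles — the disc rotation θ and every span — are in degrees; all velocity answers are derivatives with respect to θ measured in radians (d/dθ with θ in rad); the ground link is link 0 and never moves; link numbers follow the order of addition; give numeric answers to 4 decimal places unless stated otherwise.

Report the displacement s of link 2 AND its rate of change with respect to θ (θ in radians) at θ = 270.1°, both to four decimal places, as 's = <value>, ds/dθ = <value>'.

seg 1 [0°–146.4°] dwell: s stays 0.0000
seg 2 [146.4°–195.1°] simple-harmonic, h=21: full span → s += 21 → s = 21.0000
seg 3 [195.1°–246.6°] uniform, h=16: full span → s += 16 → s = 37.0000
seg 4 [246.6°–360°] cycloidal, h=-37: θ=270.1° here. β=23.5, B=113.4. -37·(0.2072 − sin(2π·0.2072)/(2π)) = -1.9902 → s = 35.0098
velocity in seg [246.6°–360°] (cycloidal), θ in radians: β = 23.5° = 0.4102 rad, B = 113.4° = 1.9792 rad; ds/dθ = (h/B)(1 − cos(2πβ/B)) = ((-37)/1.9792)(1 − cos(2π·0.2072)) = -13.730979 mm/rad

s = 35.0098, ds/dθ = -13.7310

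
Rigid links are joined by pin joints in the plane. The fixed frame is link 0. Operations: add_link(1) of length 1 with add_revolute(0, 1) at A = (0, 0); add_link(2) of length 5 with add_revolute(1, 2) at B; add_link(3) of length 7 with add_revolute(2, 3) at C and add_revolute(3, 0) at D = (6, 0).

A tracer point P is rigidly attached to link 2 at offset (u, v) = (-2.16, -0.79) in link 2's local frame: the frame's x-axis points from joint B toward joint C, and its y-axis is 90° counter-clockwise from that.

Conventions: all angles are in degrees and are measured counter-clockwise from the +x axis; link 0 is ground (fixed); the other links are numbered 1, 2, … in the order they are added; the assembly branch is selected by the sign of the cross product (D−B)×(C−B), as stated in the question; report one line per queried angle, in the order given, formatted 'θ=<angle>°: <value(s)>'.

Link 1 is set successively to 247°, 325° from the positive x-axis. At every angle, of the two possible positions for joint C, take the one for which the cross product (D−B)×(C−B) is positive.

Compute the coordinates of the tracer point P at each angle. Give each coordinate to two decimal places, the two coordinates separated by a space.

A=(0,0), D=(6.00,0)
θ=247°: B = A + 1.00·(cos247°, sin247°) = (-0.3907, -0.9205)
θ=247°: |BD| = 6.4567
θ=247°: circle(B,5.00) ∩ circle(D,7.00): a=1.3698, h=4.8087
θ=247°:   candidates: C₊=(0.2795,4.0344) cross=31.048; C₋=(1.6506,-5.4848) cross=-31.048
θ=247°:   branch + wants cross > 0 → take C=(0.2795,4.0344) (cross=31.048)
θ=247°: ex = (C−B)/|BC| = (0.1341,0.9910); ey = (-0.9910,0.1341)
θ=247°: P = B + -2.16·ex + -0.79·ey = (0.1026,-3.1669)
θ=325°: B = A + 1.00·(cos325°, sin325°) = (0.8192, -0.5736)
θ=325°: |BD| = 5.2125
θ=325°: circle(B,5.00) ∩ circle(D,7.00): a=0.3041, h=4.9907
θ=325°:   candidates: C₊=(0.5722,4.4203) cross=26.014; C₋=(1.6706,-5.5006) cross=-26.014
θ=325°:   branch + wants cross > 0 → take C=(0.5722,4.4203) (cross=26.014)
θ=325°: ex = (C−B)/|BC| = (-0.0494,0.9988); ey = (-0.9988,-0.0494)
θ=325°: P = B + -2.16·ex + -0.79·ey = (1.7149,-2.6919)

θ=247°: 0.10 -3.17
θ=325°: 1.71 -2.69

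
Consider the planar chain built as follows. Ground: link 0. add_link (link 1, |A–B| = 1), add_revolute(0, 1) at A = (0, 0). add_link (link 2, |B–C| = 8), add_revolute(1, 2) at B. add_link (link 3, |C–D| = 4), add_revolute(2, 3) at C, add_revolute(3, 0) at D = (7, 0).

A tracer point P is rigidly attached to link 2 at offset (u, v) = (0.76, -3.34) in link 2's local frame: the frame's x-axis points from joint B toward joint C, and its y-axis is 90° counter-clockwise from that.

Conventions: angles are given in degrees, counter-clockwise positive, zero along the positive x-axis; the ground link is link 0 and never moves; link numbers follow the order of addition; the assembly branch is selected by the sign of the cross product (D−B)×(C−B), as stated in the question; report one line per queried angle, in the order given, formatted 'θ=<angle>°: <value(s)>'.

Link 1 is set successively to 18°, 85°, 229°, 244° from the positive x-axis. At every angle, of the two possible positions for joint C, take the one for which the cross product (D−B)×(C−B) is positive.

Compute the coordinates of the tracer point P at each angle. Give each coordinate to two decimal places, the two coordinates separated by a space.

A=(0,0), D=(7.00,0)
θ=18°: B = A + 1.00·(cos18°, sin18°) = (0.9511, 0.3090)
θ=18°: |BD| = 6.0568
θ=18°: circle(B,8.00) ∩ circle(D,4.00): a=6.9909, h=3.8894
θ=18°:   candidates: C₊=(8.1313,3.8367) cross=23.558; C₋=(7.7344,-3.9320) cross=-23.558
θ=18°:   branch + wants cross > 0 → take C=(8.1313,3.8367) (cross=23.558)
θ=18°: ex = (C−B)/|BC| = (0.8975,0.4410); ey = (-0.4410,0.8975)
θ=18°: P = B + 0.76·ex + -3.34·ey = (3.1060,-2.3536)
θ=85°: B = A + 1.00·(cos85°, sin85°) = (0.0872, 0.9962)
θ=85°: |BD| = 6.9843
θ=85°: circle(B,8.00) ∩ circle(D,4.00): a=6.9284, h=3.9996
θ=85°:   candidates: C₊=(7.5152,3.9667) cross=27.934; C₋=(6.3743,-3.9508) cross=-27.934
θ=85°:   branch + wants cross > 0 → take C=(7.5152,3.9667) (cross=27.934)
θ=85°: ex = (C−B)/|BC| = (0.9285,0.3713); ey = (-0.3713,0.9285)
θ=85°: P = B + 0.76·ex + -3.34·ey = (2.0330,-1.8228)
θ=229°: B = A + 1.00·(cos229°, sin229°) = (-0.6561, -0.7547)
θ=229°: |BD| = 7.6932
θ=229°: circle(B,8.00) ∩ circle(D,4.00): a=6.9662, h=3.9334
θ=229°:   candidates: C₊=(5.8907,3.8431) cross=30.260; C₋=(6.6624,-3.9857) cross=-30.260
θ=229°:   branch + wants cross > 0 → take C=(5.8907,3.8431) (cross=30.260)
θ=229°: ex = (C−B)/|BC| = (0.8183,0.5747); ey = (-0.5747,0.8183)
θ=229°: P = B + 0.76·ex + -3.34·ey = (1.8855,-3.0512)
θ=244°: B = A + 1.00·(cos244°, sin244°) = (-0.4384, -0.8988)
θ=244°: |BD| = 7.4925
θ=244°: circle(B,8.00) ∩ circle(D,4.00): a=6.9495, h=3.9630
θ=244°:   candidates: C₊=(5.9855,3.8692) cross=29.692; C₋=(6.9363,-3.9995) cross=-29.692
θ=244°:   branch + wants cross > 0 → take C=(5.9855,3.8692) (cross=29.692)
θ=244°: ex = (C−B)/|BC| = (0.8030,0.5960); ey = (-0.5960,0.8030)
θ=244°: P = B + 0.76·ex + -3.34·ey = (2.1625,-3.1278)

θ=18°: 3.11 -2.35
θ=85°: 2.03 -1.82
θ=229°: 1.89 -3.05
θ=244°: 2.16 -3.13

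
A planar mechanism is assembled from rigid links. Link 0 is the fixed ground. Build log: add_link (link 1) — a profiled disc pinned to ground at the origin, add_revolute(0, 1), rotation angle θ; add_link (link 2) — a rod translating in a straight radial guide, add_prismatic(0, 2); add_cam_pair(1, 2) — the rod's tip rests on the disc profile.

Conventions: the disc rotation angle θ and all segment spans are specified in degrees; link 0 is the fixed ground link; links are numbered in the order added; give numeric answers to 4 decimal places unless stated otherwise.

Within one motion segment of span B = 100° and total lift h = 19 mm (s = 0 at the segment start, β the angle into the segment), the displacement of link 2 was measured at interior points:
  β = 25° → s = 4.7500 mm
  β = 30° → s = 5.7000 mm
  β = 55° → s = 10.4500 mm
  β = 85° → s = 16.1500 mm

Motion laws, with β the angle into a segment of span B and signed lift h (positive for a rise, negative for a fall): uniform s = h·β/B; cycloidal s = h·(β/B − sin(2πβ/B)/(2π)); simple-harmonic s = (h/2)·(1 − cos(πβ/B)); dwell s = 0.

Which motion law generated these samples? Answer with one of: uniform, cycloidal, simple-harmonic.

candidates at β/B = r: uniform s = h·r (linear in β); cycloidal s = h·(r − sin(2πr)/(2π)); simple-harmonic s = (h/2)(1 − cos(πr))
β=25°: printed 4.7500 | uniform 4.7500, cycloidal 1.7261, simple-harmonic 2.7825
β=30°: printed 5.7000 | uniform 5.7000, cycloidal 2.8241, simple-harmonic 3.9160
β=55°: printed 10.4500 | uniform 10.4500, cycloidal 11.3845, simple-harmonic 10.9861
β=85°: printed 16.1500 | uniform 16.1500, cycloidal 18.5964, simple-harmonic 17.9646
only one law matches every sample → uniform

uniform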